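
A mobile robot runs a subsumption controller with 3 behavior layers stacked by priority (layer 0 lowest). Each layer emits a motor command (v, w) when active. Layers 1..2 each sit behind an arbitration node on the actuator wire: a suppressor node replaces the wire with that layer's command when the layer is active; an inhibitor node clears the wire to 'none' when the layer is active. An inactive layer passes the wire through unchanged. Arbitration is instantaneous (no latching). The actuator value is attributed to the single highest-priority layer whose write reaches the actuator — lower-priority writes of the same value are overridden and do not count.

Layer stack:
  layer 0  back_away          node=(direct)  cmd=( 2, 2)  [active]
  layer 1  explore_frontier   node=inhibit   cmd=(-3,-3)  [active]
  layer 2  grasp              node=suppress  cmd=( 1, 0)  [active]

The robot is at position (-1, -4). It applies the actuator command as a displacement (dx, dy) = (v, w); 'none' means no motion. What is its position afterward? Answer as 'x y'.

layer 0 (back_away) active — direct: (2, 2)
layer 1 (explore_frontier) active — inhibits: none
layer 2 (grasp) active — suppresses: (1, 0)
→ actuator (1, 0)
position: (-1, -4) + (1, 0) = (0, -4)

0 -4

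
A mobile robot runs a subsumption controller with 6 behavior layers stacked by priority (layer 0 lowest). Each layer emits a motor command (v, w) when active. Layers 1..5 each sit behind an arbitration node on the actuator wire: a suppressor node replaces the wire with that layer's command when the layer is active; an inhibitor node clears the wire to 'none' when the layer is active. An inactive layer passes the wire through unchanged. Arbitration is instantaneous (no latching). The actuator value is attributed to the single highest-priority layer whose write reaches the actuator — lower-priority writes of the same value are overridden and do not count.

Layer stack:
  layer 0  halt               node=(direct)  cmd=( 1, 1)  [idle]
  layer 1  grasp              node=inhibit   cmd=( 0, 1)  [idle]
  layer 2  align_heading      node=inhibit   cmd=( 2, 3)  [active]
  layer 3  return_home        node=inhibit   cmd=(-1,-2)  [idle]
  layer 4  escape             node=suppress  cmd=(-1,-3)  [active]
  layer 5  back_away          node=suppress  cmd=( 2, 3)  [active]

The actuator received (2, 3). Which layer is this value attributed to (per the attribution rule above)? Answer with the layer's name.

back_away

L0 halt: idle → wire = none
L1 grasp: idle → wire stays none
L2 align_heading: active, inhibitor → wire = none
L3 return_home: idle → wire stays none
L4 escape: active, suppressor → wire = (-1, -3)
L5 back_away: active, suppressor → wire = (2, 3)
actuator = (2, 3)
last writer: layer 5 = back_away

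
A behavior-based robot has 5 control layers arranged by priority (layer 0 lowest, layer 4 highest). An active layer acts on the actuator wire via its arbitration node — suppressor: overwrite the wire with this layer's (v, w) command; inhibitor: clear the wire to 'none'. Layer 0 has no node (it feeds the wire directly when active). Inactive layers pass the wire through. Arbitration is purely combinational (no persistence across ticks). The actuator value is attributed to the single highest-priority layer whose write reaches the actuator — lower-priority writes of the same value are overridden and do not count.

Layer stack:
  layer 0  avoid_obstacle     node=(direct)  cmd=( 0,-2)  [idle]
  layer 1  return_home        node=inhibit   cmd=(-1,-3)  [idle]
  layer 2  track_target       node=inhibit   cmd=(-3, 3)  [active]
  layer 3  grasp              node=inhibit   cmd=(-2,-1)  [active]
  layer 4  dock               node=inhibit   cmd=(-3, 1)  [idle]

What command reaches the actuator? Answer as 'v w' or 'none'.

L0 avoid_obstacle: idle → wire = none
L1 return_home: idle → wire stays none
L2 track_target: active, inhibitor → wire = none
L3 grasp: active, inhibitor → wire = none
L4 dock: idle → wire stays none
actuator = none

none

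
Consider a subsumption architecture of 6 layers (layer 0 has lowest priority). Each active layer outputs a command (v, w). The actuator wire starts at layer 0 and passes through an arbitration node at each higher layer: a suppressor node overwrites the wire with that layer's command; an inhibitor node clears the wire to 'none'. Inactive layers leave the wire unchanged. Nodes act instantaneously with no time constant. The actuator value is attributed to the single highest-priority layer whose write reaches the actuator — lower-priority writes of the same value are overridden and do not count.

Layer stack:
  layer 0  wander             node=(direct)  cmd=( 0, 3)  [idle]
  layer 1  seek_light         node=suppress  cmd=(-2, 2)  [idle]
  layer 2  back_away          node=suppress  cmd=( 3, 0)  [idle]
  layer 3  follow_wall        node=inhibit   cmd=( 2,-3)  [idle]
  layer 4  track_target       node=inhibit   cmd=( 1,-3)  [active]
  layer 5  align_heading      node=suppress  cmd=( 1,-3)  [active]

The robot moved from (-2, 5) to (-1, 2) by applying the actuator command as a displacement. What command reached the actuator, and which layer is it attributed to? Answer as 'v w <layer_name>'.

displacement = (-1, 2) − (-2, 5) = (1, -3)
L0 wander: idle → wire = none
L1 seek_light: idle → wire stays none
L2 back_away: idle → wire stays none
L3 follow_wall: idle → wire stays none
L4 track_target: active, inhibitor → wire = none
L5 align_heading: active, suppressor → wire = (1, -3)
actuator = (1, -3) — from layer 5 (align_heading)

1 -3 align_heading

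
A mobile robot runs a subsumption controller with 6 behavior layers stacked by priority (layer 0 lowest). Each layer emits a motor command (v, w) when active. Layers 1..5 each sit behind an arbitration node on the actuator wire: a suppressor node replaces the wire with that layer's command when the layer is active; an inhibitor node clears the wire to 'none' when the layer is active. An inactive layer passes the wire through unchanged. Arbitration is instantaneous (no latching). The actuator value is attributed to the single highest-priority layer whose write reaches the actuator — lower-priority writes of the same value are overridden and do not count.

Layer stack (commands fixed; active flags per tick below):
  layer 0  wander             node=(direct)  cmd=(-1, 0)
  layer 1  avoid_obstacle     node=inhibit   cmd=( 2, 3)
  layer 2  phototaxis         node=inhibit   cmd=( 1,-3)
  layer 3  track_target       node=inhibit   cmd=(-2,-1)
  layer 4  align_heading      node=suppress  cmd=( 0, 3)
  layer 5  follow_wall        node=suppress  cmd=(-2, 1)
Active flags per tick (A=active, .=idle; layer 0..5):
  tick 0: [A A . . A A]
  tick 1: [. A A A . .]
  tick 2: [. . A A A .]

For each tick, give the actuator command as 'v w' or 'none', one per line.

-2 1
none
0 3

tick 0:
  layer 0 (wander) active — direct: (-1, 0)
  layer 1 (avoid_obstacle) active — inhibits: none
  layer 2 (phototaxis) idle — unchanged: none
  layer 3 (track_target) idle — unchanged: none
  layer 4 (align_heading) active — suppresses: (0, 3)
  layer 5 (follow_wall) active — suppresses: (-2, 1)
  → actuator (-2, 1)
tick 1:
  layer 0 (wander) idle — none
  layer 1 (avoid_obstacle) active — inhibits: none
  layer 2 (phototaxis) active — inhibits: none
  layer 3 (track_target) active — inhibits: none
  layer 4 (align_heading) idle — unchanged: none
  layer 5 (follow_wall) idle — unchanged: none
  → actuator none
tick 2:
  layer 0 (wander) idle — none
  layer 1 (avoid_obstacle) idle — unchanged: none
  layer 2 (phototaxis) active — inhibits: none
  layer 3 (track_target) active — inhibits: none
  layer 4 (align_heading) active — suppresses: (0, 3)
  layer 5 (follow_wall) idle — unchanged: (0, 3)
  → actuator (0, 3)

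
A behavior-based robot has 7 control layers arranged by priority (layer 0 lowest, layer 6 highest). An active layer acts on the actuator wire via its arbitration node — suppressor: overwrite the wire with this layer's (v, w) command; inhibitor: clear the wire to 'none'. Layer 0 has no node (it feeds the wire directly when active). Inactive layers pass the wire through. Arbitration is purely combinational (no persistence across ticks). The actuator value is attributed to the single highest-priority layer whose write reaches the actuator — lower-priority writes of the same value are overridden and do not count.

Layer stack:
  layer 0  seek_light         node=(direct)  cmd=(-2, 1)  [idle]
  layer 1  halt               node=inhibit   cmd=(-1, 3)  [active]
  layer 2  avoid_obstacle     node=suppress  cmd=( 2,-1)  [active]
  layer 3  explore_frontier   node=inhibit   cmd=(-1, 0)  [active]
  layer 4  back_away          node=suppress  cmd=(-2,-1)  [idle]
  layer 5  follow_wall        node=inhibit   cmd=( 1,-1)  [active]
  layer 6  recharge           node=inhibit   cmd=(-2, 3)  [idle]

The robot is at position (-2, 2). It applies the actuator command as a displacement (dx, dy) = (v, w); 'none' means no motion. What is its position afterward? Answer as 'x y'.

-2 2

L0 seek_light: idle → wire = none
L1 halt: active, inhibitor → wire = none
L2 avoid_obstacle: active, suppressor → wire = (2, -1)
L3 explore_frontier: active, inhibitor → wire = none
L4 back_away: idle → wire stays none
L5 follow_wall: active, inhibitor → wire = none
L6 recharge: idle → wire stays none
actuator = none
position: (-2, 2) + none = (-2, 2)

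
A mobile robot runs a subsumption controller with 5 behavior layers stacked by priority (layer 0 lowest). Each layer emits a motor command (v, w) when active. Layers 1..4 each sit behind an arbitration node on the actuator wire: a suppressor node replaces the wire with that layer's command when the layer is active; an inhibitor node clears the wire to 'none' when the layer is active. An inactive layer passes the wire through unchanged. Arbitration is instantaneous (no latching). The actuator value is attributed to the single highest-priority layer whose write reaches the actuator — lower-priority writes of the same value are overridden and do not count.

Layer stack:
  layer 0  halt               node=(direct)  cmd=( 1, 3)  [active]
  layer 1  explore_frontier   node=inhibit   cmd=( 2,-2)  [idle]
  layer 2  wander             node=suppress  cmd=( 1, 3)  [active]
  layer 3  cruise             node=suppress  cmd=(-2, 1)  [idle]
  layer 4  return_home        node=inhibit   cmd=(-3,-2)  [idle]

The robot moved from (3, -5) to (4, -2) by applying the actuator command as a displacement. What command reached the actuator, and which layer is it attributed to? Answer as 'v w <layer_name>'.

displacement = (4, -2) − (3, -5) = (1, 3)
[0] halt on; wire := (1, 3)
[1] explore_frontier off; pass (1, 3)
[2] wander on (suppress); wire := (1, 3)
[3] cruise off; pass (1, 3)
[4] return_home off; pass (1, 3)
output (1, 3) — from layer 2 (wander)

1 3 wander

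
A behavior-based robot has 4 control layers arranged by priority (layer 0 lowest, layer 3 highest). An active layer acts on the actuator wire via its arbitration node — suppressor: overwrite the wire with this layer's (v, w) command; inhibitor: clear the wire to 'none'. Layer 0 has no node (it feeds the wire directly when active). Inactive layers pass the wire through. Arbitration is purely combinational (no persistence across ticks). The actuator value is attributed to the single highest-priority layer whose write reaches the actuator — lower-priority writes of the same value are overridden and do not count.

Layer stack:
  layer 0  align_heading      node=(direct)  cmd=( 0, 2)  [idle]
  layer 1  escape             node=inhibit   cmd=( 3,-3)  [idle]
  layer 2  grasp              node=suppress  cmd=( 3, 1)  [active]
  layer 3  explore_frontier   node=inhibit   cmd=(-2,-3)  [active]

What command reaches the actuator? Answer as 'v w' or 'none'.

L0 align_heading: idle → wire = none
L1 escape: idle → wire stays none
L2 grasp: active, suppressor → wire = (3, 1)
L3 explore_frontier: active, inhibitor → wire = none
actuator = none

none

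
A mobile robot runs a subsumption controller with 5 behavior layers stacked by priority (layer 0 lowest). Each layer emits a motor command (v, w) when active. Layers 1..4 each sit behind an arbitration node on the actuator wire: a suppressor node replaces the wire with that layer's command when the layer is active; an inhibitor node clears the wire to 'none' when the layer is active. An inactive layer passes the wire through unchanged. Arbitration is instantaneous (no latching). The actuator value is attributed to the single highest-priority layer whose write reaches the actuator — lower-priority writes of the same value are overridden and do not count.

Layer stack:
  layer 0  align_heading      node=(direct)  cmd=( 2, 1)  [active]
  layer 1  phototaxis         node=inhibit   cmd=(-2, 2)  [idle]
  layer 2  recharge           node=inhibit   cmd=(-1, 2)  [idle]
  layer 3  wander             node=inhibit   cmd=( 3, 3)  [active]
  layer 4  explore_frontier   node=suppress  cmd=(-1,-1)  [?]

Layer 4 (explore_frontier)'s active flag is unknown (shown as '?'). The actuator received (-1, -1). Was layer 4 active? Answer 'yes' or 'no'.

yes

If layer 4 is active=yes:
  actuator would be (-1, -1)
If layer 4 is active=no:
  actuator would be none
Observed (-1, -1), so layer 4 was active.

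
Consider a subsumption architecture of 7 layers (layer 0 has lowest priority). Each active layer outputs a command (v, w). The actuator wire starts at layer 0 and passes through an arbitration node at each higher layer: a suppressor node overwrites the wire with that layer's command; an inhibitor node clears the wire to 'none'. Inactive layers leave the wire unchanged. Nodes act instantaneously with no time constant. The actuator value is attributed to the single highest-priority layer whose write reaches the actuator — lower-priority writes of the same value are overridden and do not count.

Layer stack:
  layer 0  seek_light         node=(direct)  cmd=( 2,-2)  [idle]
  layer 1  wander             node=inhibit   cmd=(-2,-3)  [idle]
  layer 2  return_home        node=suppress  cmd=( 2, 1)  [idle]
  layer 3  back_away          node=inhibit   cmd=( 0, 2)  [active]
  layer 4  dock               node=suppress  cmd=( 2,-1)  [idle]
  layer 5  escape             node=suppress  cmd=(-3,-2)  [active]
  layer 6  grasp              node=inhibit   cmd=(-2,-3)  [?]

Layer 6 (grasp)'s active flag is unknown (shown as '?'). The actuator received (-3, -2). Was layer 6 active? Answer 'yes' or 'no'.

If layer 6 is active=yes:
  actuator would be none
If layer 6 is active=no:
  actuator would be (-3, -2)
Observed (-3, -2), so layer 6 was idle.

no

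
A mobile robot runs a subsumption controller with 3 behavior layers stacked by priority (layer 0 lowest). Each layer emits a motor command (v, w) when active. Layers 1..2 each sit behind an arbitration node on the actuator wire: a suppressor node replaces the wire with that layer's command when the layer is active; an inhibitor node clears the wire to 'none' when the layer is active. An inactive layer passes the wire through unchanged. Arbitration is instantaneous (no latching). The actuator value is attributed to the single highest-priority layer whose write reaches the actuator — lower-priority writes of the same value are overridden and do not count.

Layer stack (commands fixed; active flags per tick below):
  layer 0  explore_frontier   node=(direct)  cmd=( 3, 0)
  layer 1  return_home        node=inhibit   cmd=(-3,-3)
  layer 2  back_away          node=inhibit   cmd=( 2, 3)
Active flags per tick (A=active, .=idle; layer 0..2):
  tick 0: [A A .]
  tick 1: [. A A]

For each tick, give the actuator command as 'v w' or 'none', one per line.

tick 0:
  L0 explore_frontier: active, feeds wire = (3, 0)
  L1 return_home: active, inhibitor → wire = none
  L2 back_away: idle → wire stays none
  actuator = none
tick 1:
  L0 explore_frontier: idle → wire = none
  L1 return_home: active, inhibitor → wire = none
  L2 back_away: active, inhibitor → wire = none
  actuator = none

none
none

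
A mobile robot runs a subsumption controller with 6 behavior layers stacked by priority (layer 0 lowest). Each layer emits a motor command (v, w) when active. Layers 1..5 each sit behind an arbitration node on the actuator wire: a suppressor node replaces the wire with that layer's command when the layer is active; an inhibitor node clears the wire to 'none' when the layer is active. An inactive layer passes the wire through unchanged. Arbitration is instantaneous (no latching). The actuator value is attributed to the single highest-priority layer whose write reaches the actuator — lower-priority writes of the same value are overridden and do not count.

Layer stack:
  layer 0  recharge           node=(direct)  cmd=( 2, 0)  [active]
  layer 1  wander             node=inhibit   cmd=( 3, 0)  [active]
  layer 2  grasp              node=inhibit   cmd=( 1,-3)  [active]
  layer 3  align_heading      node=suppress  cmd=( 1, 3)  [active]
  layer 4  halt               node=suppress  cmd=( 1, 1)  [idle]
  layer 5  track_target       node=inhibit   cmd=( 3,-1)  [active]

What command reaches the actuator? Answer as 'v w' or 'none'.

layer 0 (recharge) active — direct: (2, 0)
layer 1 (wander) active — inhibits: none
layer 2 (grasp) active — inhibits: none
layer 3 (align_heading) active — suppresses: (1, 3)
layer 4 (halt) idle — unchanged: (1, 3)
layer 5 (track_target) active — inhibits: none
→ actuator none

none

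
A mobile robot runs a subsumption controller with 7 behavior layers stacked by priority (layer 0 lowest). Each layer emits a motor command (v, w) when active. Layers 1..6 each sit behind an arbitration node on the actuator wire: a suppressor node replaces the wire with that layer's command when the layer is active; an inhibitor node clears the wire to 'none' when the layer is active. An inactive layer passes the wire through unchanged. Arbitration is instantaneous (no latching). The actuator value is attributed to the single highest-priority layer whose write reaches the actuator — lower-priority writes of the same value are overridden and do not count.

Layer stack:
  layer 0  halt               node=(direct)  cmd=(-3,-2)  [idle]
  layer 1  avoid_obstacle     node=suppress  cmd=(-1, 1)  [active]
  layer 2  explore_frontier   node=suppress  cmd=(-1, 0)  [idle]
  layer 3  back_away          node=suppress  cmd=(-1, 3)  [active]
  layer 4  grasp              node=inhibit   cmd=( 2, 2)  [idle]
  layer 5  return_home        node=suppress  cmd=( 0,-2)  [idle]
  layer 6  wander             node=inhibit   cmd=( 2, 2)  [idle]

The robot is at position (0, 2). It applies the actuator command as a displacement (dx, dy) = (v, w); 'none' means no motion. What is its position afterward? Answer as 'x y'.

L0 halt: idle → wire = none
L1 avoid_obstacle: active, suppressor → wire = (-1, 1)
L2 explore_frontier: idle → wire stays (-1, 1)
L3 back_away: active, suppressor → wire = (-1, 3)
L4 grasp: idle → wire stays (-1, 3)
L5 return_home: idle → wire stays (-1, 3)
L6 wander: idle → wire stays (-1, 3)
actuator = (-1, 3)
position: (0, 2) + (-1, 3) = (-1, 5)

-1 5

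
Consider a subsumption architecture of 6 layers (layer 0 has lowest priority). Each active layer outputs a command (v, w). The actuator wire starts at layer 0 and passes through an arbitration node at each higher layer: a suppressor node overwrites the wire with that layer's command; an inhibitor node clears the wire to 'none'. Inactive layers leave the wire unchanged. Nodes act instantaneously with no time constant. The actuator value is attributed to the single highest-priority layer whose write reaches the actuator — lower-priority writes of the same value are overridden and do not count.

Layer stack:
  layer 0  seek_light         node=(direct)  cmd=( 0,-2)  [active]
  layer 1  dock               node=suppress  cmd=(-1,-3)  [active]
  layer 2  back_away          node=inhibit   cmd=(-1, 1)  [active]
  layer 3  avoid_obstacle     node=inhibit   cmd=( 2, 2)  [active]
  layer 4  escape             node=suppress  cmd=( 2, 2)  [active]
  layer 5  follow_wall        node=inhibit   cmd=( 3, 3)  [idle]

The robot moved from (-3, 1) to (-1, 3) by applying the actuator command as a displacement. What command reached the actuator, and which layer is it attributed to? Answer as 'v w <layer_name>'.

displacement = (-1, 3) − (-3, 1) = (2, 2)
layer 0 (seek_light) active — direct: (0, -2)
layer 1 (dock) active — suppresses: (-1, -3)
layer 2 (back_away) active — inhibits: none
layer 3 (avoid_obstacle) active — inhibits: none
layer 4 (escape) active — suppresses: (2, 2)
layer 5 (follow_wall) idle — unchanged: (2, 2)
→ actuator (2, 2) — from layer 4 (escape)

2 2 escape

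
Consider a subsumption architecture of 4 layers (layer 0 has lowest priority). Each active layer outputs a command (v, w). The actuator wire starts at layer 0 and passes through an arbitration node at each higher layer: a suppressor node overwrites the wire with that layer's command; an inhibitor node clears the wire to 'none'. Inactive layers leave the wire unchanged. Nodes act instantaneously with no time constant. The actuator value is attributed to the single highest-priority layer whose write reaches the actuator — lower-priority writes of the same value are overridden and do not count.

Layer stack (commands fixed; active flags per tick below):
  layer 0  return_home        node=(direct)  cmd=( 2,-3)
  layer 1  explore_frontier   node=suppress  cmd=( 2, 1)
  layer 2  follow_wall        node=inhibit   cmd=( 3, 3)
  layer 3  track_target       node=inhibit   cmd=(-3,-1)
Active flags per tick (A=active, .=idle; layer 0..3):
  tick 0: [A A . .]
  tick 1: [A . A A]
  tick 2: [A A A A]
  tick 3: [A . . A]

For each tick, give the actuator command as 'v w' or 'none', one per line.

2 1
none
none
none

tick 0:
  layer 0 (return_home) active — direct: (2, -3)
  layer 1 (explore_frontier) active — suppresses: (2, 1)
  layer 2 (follow_wall) idle — unchanged: (2, 1)
  layer 3 (track_target) idle — unchanged: (2, 1)
  → actuator (2, 1)
tick 1:
  layer 0 (return_home) active — direct: (2, -3)
  layer 1 (explore_frontier) idle — unchanged: (2, -3)
  layer 2 (follow_wall) active — inhibits: none
  layer 3 (track_target) active — inhibits: none
  → actuator none
tick 2:
  layer 0 (return_home) active — direct: (2, -3)
  layer 1 (explore_frontier) active — suppresses: (2, 1)
  layer 2 (follow_wall) active — inhibits: none
  layer 3 (track_target) active — inhibits: none
  → actuator none
tick 3:
  layer 0 (return_home) active — direct: (2, -3)
  layer 1 (explore_frontier) idle — unchanged: (2, -3)
  layer 2 (follow_wall) idle — unchanged: (2, -3)
  layer 3 (track_target) active — inhibits: none
  → actuator none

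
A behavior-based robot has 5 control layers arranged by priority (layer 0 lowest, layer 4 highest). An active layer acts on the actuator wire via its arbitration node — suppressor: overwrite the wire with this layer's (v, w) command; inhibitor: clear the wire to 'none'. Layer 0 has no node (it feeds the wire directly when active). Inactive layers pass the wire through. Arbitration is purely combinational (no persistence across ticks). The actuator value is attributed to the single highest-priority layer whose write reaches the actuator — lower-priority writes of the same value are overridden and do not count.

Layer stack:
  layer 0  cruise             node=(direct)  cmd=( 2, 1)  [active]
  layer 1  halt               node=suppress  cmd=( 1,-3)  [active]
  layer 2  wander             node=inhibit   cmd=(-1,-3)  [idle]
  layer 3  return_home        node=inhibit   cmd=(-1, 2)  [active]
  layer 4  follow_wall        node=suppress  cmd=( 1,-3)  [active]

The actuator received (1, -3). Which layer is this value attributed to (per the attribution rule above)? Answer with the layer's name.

L0 cruise: active, feeds wire = (2, 1)
L1 halt: active, suppressor → wire = (1, -3)
L2 wander: idle → wire stays (1, -3)
L3 return_home: active, inhibitor → wire = none
L4 follow_wall: active, suppressor → wire = (1, -3)
actuator = (1, -3)
last writer: layer 4 = follow_wall

follow_wall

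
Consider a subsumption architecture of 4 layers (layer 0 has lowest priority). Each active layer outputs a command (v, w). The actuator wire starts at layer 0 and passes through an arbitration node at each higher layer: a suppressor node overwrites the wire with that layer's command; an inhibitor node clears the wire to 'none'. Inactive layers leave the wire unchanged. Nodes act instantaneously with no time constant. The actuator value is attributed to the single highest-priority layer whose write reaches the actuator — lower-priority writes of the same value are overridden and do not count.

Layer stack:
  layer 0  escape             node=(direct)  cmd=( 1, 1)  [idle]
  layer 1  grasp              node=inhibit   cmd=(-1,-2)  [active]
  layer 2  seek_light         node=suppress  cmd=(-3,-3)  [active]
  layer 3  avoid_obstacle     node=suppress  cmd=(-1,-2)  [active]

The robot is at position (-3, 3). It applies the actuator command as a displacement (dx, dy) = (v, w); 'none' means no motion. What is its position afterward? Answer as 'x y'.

layer 0 (escape) idle — none
layer 1 (grasp) active — inhibits: none
layer 2 (seek_light) active — suppresses: (-3, -3)
layer 3 (avoid_obstacle) active — suppresses: (-1, -2)
→ actuator (-1, -2)
position: (-3, 3) + (-1, -2) = (-4, 1)

-4 1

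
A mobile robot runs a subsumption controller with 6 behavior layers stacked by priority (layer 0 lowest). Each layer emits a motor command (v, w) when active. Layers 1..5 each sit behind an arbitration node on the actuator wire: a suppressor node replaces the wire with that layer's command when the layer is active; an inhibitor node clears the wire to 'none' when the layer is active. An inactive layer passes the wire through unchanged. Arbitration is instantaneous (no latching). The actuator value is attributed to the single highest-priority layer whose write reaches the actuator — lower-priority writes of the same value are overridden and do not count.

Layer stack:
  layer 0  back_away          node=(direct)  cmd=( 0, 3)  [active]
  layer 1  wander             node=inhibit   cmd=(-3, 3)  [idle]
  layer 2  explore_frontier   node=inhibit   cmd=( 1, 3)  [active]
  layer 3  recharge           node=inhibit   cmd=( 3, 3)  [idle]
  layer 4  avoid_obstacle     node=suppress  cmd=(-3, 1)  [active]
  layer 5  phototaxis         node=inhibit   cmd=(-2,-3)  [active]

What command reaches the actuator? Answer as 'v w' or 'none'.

none

layer 0 (back_away) active — direct: (0, 3)
layer 1 (wander) idle — unchanged: (0, 3)
layer 2 (explore_frontier) active — inhibits: none
layer 3 (recharge) idle — unchanged: none
layer 4 (avoid_obstacle) active — suppresses: (-3, 1)
layer 5 (phototaxis) active — inhibits: none
→ actuator none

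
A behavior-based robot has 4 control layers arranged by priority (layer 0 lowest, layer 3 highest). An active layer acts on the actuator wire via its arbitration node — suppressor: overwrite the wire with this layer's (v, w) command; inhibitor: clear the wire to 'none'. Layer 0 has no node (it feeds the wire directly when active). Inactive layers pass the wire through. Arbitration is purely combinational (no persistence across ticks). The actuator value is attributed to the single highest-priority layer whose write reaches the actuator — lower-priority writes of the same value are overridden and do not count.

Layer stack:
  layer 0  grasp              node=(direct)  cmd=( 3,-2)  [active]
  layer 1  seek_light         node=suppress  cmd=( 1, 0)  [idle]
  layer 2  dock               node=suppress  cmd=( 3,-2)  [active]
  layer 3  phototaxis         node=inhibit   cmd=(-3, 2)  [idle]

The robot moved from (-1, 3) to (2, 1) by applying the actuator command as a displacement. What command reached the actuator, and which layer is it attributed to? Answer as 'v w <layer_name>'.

3 -2 dock

displacement = (2, 1) − (-1, 3) = (3, -2)
layer 0 (grasp) active — direct: (3, -2)
layer 1 (seek_light) idle — unchanged: (3, -2)
layer 2 (dock) active — suppresses: (3, -2)
layer 3 (phototaxis) idle — unchanged: (3, -2)
→ actuator (3, -2) — from layer 2 (dock)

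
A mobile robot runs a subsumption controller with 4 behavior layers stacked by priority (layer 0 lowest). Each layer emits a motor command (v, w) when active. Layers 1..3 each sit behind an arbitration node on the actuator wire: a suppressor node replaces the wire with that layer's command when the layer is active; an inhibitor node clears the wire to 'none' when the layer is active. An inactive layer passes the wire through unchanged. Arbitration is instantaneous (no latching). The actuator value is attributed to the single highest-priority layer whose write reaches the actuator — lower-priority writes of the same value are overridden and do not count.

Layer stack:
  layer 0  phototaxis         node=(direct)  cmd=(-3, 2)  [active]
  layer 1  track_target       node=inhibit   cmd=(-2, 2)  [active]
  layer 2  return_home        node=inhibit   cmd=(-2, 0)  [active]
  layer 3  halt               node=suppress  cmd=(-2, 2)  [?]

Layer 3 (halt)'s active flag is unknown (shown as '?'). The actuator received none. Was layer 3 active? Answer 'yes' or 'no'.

no

If layer 3 is active=yes:
  actuator would be (-2, 2)
If layer 3 is active=no:
  actuator would be none
Observed none, so layer 3 was idle.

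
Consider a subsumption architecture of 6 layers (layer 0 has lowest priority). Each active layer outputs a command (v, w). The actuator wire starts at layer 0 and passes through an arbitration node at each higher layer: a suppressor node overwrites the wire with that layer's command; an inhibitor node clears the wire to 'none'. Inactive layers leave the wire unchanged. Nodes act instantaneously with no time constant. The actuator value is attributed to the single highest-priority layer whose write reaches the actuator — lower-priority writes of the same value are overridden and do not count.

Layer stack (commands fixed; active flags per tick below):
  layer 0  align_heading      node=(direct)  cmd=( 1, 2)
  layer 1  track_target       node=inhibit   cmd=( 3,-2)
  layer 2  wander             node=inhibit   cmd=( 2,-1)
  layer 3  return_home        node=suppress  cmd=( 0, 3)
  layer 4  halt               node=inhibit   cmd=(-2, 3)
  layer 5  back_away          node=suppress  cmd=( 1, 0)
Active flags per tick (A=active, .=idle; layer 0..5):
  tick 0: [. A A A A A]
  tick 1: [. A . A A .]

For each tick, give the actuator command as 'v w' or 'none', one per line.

1 0
none

tick 0:
  L0 align_heading: idle → wire = none
  L1 track_target: active, inhibitor → wire = none
  L2 wander: active, inhibitor → wire = none
  L3 return_home: active, suppressor → wire = (0, 3)
  L4 halt: active, inhibitor → wire = none
  L5 back_away: active, suppressor → wire = (1, 0)
  actuator = (1, 0)
tick 1:
  L0 align_heading: idle → wire = none
  L1 track_target: active, inhibitor → wire = none
  L2 wander: idle → wire stays none
  L3 return_home: active, suppressor → wire = (0, 3)
  L4 halt: active, inhibitor → wire = none
  L5 back_away: idle → wire stays none
  actuator = none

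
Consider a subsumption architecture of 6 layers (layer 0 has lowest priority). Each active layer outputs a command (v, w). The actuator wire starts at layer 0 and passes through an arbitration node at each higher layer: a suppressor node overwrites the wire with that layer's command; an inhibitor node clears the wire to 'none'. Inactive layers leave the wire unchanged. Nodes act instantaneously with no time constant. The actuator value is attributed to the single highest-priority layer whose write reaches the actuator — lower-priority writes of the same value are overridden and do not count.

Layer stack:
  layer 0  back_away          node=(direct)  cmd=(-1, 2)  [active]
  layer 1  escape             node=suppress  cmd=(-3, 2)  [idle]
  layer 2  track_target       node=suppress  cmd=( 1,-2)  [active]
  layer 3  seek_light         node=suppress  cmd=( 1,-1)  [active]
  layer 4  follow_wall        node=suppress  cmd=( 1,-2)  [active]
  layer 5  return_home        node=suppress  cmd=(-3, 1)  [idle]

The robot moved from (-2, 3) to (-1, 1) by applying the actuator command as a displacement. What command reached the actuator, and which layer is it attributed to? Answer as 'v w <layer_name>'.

displacement = (-1, 1) − (-2, 3) = (1, -2)
[0] back_away on; wire := (-1, 2)
[1] escape off; pass (-1, 2)
[2] track_target on (suppress); wire := (1, -2)
[3] seek_light on (suppress); wire := (1, -1)
[4] follow_wall on (suppress); wire := (1, -2)
[5] return_home off; pass (1, -2)
output (1, -2) — from layer 4 (follow_wall)

1 -2 follow_wall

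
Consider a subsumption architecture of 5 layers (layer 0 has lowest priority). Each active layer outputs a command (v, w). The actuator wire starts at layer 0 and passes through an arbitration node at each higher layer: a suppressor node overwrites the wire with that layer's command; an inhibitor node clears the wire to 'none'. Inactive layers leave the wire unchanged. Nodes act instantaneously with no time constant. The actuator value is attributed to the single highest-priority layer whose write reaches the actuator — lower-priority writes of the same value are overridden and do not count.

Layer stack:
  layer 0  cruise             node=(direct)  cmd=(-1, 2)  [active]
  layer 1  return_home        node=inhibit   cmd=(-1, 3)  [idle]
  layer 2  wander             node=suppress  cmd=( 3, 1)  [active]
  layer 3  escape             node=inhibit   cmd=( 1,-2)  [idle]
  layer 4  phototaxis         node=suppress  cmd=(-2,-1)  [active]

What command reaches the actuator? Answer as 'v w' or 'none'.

-2 -1

L0 cruise: active, feeds wire = (-1, 2)
L1 return_home: idle → wire stays (-1, 2)
L2 wander: active, suppressor → wire = (3, 1)
L3 escape: idle → wire stays (3, 1)
L4 phototaxis: active, suppressor → wire = (-2, -1)
actuator = (-2, -1)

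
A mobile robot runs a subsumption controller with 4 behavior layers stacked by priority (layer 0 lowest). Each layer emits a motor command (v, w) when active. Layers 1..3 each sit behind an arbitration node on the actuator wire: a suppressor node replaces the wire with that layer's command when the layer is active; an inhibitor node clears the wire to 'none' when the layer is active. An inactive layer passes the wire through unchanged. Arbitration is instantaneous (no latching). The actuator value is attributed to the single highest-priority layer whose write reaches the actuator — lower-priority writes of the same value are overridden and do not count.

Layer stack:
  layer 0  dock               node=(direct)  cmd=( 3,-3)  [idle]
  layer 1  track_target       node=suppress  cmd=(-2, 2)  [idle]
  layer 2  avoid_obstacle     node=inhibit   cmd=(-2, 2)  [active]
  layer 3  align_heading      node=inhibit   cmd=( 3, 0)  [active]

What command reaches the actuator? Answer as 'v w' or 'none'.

none

L0 dock: idle → wire = none
L1 track_target: idle → wire stays none
L2 avoid_obstacle: active, inhibitor → wire = none
L3 align_heading: active, inhibitor → wire = none
actuator = none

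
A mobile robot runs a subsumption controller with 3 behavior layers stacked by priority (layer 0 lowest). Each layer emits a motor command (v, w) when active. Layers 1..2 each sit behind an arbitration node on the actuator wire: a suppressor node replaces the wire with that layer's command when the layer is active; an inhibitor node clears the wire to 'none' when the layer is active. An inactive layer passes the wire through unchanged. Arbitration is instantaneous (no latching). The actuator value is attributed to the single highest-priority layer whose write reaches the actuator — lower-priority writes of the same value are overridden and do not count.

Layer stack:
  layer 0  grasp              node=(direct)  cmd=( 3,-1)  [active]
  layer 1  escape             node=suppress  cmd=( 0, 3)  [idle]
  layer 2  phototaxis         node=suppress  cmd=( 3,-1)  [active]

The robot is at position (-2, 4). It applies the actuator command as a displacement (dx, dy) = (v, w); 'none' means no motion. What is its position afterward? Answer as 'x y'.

layer 0 (grasp) active — direct: (3, -1)
layer 1 (escape) idle — unchanged: (3, -1)
layer 2 (phototaxis) active — suppresses: (3, -1)
→ actuator (3, -1)
position: (-2, 4) + (3, -1) = (1, 3)

1 3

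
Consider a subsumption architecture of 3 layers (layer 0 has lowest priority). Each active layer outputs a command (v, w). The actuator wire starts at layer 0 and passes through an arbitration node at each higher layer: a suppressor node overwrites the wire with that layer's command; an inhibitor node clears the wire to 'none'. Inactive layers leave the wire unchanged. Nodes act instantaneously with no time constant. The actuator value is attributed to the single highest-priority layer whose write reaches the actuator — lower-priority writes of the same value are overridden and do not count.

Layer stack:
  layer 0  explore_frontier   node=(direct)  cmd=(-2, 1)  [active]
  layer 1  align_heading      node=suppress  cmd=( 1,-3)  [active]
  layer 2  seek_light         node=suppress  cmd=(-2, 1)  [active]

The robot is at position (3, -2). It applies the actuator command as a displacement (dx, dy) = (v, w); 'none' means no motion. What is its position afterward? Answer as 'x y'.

1 -1

L0 explore_frontier: active, feeds wire = (-2, 1)
L1 align_heading: active, suppressor → wire = (1, -3)
L2 seek_light: active, suppressor → wire = (-2, 1)
actuator = (-2, 1)
position: (3, -2) + (-2, 1) = (1, -1)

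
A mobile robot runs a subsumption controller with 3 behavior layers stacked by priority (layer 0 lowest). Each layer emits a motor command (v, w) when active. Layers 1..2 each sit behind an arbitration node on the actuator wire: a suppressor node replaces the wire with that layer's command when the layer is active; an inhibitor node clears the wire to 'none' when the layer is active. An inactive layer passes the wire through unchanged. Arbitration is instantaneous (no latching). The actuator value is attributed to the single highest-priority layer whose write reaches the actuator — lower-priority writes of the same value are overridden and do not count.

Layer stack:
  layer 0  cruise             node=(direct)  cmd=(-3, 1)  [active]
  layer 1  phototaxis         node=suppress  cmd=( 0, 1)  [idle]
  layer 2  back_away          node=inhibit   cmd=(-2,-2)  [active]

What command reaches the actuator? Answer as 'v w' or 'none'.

L0 cruise: active, feeds wire = (-3, 1)
L1 phototaxis: idle → wire stays (-3, 1)
L2 back_away: active, inhibitor → wire = none
actuator = none

none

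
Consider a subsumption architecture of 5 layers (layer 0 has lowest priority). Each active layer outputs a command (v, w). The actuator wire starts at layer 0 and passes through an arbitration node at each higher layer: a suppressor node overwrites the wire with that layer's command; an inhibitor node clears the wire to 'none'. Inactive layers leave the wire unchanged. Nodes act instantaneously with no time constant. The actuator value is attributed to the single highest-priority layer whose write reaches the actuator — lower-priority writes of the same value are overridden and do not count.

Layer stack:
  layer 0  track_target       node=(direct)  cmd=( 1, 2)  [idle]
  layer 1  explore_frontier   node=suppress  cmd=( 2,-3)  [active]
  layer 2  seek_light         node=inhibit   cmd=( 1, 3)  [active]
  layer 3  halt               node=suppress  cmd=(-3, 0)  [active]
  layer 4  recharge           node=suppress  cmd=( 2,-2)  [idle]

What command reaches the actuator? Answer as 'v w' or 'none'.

-3 0

[0] track_target off; wire := none
[1] explore_frontier on (suppress); wire := (2, -3)
[2] seek_light on (inhibit); wire := none
[3] halt on (suppress); wire := (-3, 0)
[4] recharge off; pass (-3, 0)
output (-3, 0)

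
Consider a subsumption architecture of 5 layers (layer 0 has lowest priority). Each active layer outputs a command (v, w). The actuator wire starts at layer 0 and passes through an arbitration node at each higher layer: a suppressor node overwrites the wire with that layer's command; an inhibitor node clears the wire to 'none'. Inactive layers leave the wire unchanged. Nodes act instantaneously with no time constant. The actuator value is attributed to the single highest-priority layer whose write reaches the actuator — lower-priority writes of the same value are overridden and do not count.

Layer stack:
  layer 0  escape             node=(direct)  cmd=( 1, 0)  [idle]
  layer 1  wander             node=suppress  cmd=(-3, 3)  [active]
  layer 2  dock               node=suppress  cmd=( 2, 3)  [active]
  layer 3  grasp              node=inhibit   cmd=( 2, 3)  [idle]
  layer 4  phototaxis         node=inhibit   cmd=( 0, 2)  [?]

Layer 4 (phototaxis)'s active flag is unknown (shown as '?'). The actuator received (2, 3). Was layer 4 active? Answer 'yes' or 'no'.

no

If layer 4 is active=yes:
  actuator would be none
If layer 4 is active=no:
  actuator would be (2, 3)
Observed (2, 3), so layer 4 was idle.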